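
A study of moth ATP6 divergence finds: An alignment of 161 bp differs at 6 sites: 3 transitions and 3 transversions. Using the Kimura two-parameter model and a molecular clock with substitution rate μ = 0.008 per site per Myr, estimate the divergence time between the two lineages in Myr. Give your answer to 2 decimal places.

P = 3/161 ≈ 0.018634 and Q = 3/161 ≈ 0.018634.
Under the Kimura two-parameter model, d = −½ ln(1 − 2P − Q) − ¼ ln(1 − 2Q).
1 − 2P − Q = 0.944098, giving −½ ln(0.944098) = 0.028763.
1 − 2Q = 0.962732, giving −¼ ln(0.962732) = 0.009495.
d = 0.028763 + 0.009495 = 0.038258.
Under a molecular clock d = 2μt, so t = d/(2μ) = 0.038258 / (2 × 0.008) = 2.39 Myr.

2.39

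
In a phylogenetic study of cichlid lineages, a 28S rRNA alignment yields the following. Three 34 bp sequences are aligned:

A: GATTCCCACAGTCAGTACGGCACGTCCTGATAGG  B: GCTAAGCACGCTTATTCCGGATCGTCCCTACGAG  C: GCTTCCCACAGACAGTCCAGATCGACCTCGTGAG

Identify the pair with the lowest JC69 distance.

A–B: 16/34 differ, p = 0.471, d = 0.741.
A–C: 11/34 differ, p = 0.324, d = 0.423.
B–C: 14/34 differ, p = 0.412, d = 0.597.
The smallest distance is between A and C.

A and C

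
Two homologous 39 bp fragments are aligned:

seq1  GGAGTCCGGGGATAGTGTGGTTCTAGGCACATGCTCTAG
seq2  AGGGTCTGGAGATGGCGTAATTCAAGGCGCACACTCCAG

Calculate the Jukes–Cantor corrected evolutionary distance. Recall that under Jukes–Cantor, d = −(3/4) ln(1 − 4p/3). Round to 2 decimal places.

0.44

The sequences differ at 13 of 39 sites, so p = 13/39 ≈ 0.333333.
d = −(3/4) ln(1 − 4p/3) = −0.75 ln(1 − 0.444444) = −0.75 ln(0.555556)
  = −0.75 × (-0.587786) = 0.440840 substitutions/site.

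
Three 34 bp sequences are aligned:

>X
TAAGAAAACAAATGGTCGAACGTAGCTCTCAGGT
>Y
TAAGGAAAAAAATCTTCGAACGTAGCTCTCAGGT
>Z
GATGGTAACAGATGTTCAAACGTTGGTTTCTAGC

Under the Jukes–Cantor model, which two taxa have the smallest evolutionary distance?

X and Y

X–Y: 4/34 differ, p = 0.118, d = 0.128.
X–Z: 13/34 differ, p = 0.382, d = 0.535.
Y–Z: 13/34 differ, p = 0.382, d = 0.535.
The smallest distance is between X and Y.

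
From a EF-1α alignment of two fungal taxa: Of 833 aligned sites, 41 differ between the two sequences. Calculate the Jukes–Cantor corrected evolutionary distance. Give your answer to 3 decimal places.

p = 41/833 ≈ 0.04922.
d = −(3/4) ln(1 − 4p/3) = −0.75 ln(1 − 0.065627) = −0.75 ln(0.934373)
  = −0.75 × (-0.067880) = 0.050910 substitutions/site.

0.051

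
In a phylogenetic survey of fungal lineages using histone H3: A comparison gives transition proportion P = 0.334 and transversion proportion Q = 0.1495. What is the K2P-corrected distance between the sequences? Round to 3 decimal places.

0.939

Under the Kimura two-parameter model, d = −½ ln(1 − 2P − Q) − ¼ ln(1 − 2Q).
1 − 2P − Q = 0.1825, giving −½ ln(0.1825) = 0.850503.
1 − 2Q = 0.701, giving −¼ ln(0.701) = 0.088812.
d = 0.850503 + 0.088812 = 0.939315.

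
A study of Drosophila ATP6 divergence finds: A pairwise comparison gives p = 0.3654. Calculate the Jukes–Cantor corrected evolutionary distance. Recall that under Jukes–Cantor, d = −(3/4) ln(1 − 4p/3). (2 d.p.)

d = −(3/4) ln(1 − 4p/3) = −0.75 ln(1 − 0.4872) = −0.75 ln(0.5128)
  = −0.75 × (-0.667869) = 0.500902 substitutions/site.

0.50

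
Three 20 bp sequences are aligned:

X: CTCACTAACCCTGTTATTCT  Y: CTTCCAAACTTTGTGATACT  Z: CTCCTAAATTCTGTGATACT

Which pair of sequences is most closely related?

X–Y: 7/20 differ, p = 0.350, d = 0.471.
X–Z: 7/20 differ, p = 0.350, d = 0.471.
Y–Z: 4/20 differ, p = 0.200, d = 0.233.
The smallest distance is between Y and Z.

Y and Z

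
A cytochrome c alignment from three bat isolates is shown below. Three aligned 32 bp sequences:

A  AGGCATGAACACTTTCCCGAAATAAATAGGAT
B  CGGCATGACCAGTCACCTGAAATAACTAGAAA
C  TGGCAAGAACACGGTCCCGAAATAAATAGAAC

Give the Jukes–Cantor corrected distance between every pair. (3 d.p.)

A–B: 9/32 sites differ → p = 0.28125, d = −0.75 ln(1 − 0.375) = 0.352503 ≈ 0.353.
A–C: 6/32 sites differ → p = 0.1875, d = −0.75 ln(1 − 0.25) = 0.215762 ≈ 0.216.
B–C: 10/32 sites differ → p = 0.3125, d = −0.75 ln(1 − 0.416667) = 0.404248 ≈ 0.404.

d(A,B) = 0.353, d(A,C) = 0.216, d(B,C) = 0.404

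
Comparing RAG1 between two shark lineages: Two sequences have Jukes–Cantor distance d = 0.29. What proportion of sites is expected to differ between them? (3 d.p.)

p = (3/4)(1 − e^(−4d/3)) = 0.75 × (1 − e^(-0.386667)) = 0.75 × (1 − 0.679317) = 0.240512.

0.241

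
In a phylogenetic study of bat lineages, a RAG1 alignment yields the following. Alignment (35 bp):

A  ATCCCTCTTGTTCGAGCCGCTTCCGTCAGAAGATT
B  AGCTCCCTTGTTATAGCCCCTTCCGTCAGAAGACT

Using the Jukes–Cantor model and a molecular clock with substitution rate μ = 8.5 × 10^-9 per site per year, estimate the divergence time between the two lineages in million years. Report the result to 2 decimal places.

13.68

The sequences differ at 7 of 35 sites (2, 4, 6, 13, 14, 19, 34), so p = 7/35 = 0.2.
d = −(3/4) ln(1 − 4p/3) = −0.75 ln(1 − 0.266667) = −0.75 ln(0.733333)
  = −0.75 × (-0.310155) = 0.232616 substitutions/site.
Under a molecular clock d = 2μt, so t = d/(2μ) = 0.232616 / (2 × 8.5 × 10^-9) = 13.68 million years.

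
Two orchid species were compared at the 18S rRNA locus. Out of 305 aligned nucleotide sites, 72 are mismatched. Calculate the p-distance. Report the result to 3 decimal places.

0.236

p = 72/305 = 0.236065… ≈ 0.236 (to 3 d.p.).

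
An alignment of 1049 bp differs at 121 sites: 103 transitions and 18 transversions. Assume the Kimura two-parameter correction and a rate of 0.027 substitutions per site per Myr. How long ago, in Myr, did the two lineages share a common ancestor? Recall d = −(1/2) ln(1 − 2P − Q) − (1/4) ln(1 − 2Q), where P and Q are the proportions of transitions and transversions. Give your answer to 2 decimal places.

2.39

P = 103/1049 ≈ 0.098189 and Q = 18/1049 ≈ 0.017159.
Under the Kimura two-parameter model, d = −½ ln(1 − 2P − Q) − ¼ ln(1 − 2Q).
1 − 2P − Q = 0.786463, giving −½ ln(0.786463) = 0.120105.
1 − 2Q = 0.965682, giving −¼ ln(0.965682) = 0.008730.
d = 0.120105 + 0.008730 = 0.128835.
Under a molecular clock d = 2μt, so t = d/(2μ) = 0.128835 / (2 × 0.027) = 2.39 Myr.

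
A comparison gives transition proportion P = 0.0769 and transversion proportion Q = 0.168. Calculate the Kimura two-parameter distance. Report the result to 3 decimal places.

Under the Kimura two-parameter model, d = −½ ln(1 − 2P − Q) − ¼ ln(1 − 2Q).
1 − 2P − Q = 0.6782, giving −½ ln(0.6782) = 0.194157.
1 − 2Q = 0.664, giving −¼ ln(0.664) = 0.102368.
d = 0.194157 + 0.102368 = 0.296525.

0.297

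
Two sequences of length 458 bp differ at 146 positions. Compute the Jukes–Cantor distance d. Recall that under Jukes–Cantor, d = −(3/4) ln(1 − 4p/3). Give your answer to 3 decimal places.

p = 146/458 ≈ 0.318777.
d = −(3/4) ln(1 − 4p/3) = −0.75 ln(1 − 0.425036) = −0.75 ln(0.574964)
  = −0.75 × (-0.553448) = 0.415086 substitutions/site.

0.415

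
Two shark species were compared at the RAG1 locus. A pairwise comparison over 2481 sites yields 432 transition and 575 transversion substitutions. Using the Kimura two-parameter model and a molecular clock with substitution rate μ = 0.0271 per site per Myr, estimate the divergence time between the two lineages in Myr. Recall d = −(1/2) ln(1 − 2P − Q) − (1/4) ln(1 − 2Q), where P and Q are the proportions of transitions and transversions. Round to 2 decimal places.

P = 432/2481 ≈ 0.174123 and Q = 575/2481 ≈ 0.231761.
Under the Kimura two-parameter model, d = −½ ln(1 − 2P − Q) − ¼ ln(1 − 2Q).
1 − 2P − Q = 0.419993, giving −½ ln(0.419993) = 0.433759.
1 − 2Q = 0.536478, giving −¼ ln(0.536478) = 0.155682.
d = 0.433759 + 0.155682 = 0.589441.
Under a molecular clock d = 2μt, so t = d/(2μ) = 0.589441 / (2 × 0.0271) = 10.88 Myr.

10.88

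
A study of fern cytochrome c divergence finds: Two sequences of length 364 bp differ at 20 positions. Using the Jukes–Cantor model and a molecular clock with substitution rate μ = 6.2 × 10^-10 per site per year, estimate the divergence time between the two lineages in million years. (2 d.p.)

p = 20/364 ≈ 0.054945.
d = −(3/4) ln(1 − 4p/3) = −0.75 ln(1 − 0.07326) = −0.75 ln(0.92674)
  = −0.75 × (-0.076082) = 0.057062 substitutions/site.
Under a molecular clock d = 2μt, so t = d/(2μ) = 0.057062 / (2 × 6.2 × 10^-10) = 46.02 million years.

46.02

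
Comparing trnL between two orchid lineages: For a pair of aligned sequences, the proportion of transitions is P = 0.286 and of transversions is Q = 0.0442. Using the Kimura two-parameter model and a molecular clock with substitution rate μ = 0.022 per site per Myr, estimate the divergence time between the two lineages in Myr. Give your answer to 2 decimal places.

Under the Kimura two-parameter model, d = −½ ln(1 − 2P − Q) − ¼ ln(1 − 2Q).
1 − 2P − Q = 0.3838, giving −½ ln(0.3838) = 0.478817.
1 − 2Q = 0.9116, giving −¼ ln(0.9116) = 0.023138.
d = 0.478817 + 0.023138 = 0.501955.
Under a molecular clock d = 2μt, so t = d/(2μ) = 0.501955 / (2 × 0.022) = 11.41 Myr.

11.41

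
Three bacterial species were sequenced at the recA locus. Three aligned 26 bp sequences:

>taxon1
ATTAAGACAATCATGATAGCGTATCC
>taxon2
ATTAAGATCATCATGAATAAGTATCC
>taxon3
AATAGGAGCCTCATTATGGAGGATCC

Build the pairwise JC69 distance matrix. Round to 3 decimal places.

taxon1–taxon2: 6/26 sites differ → p ≈ 0.230769, d = −0.75 ln(1 − 0.307692) = 0.275793 ≈ 0.276.
taxon1–taxon3: 9/26 sites differ → p ≈ 0.346154, d = −0.75 ln(1 − 0.461539) = 0.464280 ≈ 0.464.
taxon2–taxon3: 9/26 sites differ → p ≈ 0.346154, d = −0.75 ln(1 − 0.461539) = 0.464280 ≈ 0.464.

d(taxon1,taxon2) = 0.276, d(taxon1,taxon3) = 0.464, d(taxon2,taxon3) = 0.464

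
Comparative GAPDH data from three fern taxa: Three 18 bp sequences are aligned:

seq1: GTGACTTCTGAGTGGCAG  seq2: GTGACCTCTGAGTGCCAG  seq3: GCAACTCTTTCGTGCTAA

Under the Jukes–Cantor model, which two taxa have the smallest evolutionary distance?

seq1–seq2: 2/18 differ, p = 0.111, d = 0.120.
seq1–seq3: 9/18 differ, p = 0.500, d = 0.824.
seq2–seq3: 9/18 differ, p = 0.500, d = 0.824.
The smallest distance is between seq1 and seq2.

seq1 and seq2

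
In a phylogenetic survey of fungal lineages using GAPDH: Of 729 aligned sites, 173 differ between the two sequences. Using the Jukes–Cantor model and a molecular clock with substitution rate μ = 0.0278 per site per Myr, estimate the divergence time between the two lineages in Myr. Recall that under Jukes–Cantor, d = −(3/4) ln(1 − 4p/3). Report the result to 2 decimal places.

5.13

p = 173/729 ≈ 0.237311.
d = −(3/4) ln(1 − 4p/3) = −0.75 ln(1 − 0.316415) = −0.75 ln(0.683585)
  = −0.75 × (-0.380404) = 0.285303 substitutions/site.
Under a molecular clock d = 2μt, so t = d/(2μ) = 0.285303 / (2 × 0.0278) = 5.13 Myr.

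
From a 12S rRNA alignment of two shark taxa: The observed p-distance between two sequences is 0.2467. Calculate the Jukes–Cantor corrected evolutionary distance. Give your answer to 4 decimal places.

0.2992

d = −(3/4) ln(1 − 4p/3) = −0.75 ln(1 − 0.328933) = −0.75 ln(0.671067)
  = −0.75 × (-0.398886) = 0.299165 substitutions/site.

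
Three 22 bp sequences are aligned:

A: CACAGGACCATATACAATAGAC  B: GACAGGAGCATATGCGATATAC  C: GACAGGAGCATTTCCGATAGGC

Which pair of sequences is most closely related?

A–B: 5/22 differ, p = 0.227, d = 0.271.
A–C: 6/22 differ, p = 0.273, d = 0.339.
B–C: 4/22 differ, p = 0.182, d = 0.208.
The smallest distance is between B and C.

B and C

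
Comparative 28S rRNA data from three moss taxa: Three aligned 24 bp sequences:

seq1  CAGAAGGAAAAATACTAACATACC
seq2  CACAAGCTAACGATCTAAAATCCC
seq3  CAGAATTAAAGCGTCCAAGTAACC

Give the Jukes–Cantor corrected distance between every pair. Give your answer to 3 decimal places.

d(seq1,seq2) = 0.520, d(seq1,seq3) = 0.608, d(seq2,seq3) = 0.824

seq1–seq2: 9/24 sites differ → p = 0.375, d = −0.75 ln(1 − 0.5) = 0.519860 ≈ 0.520.
seq1–seq3: 10/24 sites differ → p ≈ 0.416667, d = −0.75 ln(1 − 0.555556) = 0.608198 ≈ 0.608.
seq2–seq3: 12/24 sites differ → p = 0.5, d = −0.75 ln(1 − 0.666667) = 0.823960 ≈ 0.824.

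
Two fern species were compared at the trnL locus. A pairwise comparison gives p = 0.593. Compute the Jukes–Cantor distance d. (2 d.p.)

1.17

d = −(3/4) ln(1 − 4p/3) = −0.75 ln(1 − 0.790667) = −0.75 ln(0.209333)
  = −0.75 × (-1.563829) = 1.172872 substitutions/site.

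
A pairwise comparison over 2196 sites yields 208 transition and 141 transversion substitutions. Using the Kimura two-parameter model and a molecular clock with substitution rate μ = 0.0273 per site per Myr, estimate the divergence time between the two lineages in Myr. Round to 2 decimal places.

3.31

P = 208/2196 ≈ 0.094718 and Q = 141/2196 ≈ 0.064208.
Under the Kimura two-parameter model, d = −½ ln(1 − 2P − Q) − ¼ ln(1 − 2Q).
1 − 2P − Q = 0.746356, giving −½ ln(0.746356) = 0.146276.
1 − 2Q = 0.871584, giving −¼ ln(0.871584) = 0.034361.
d = 0.146276 + 0.034361 = 0.180637.
Under a molecular clock d = 2μt, so t = d/(2μ) = 0.180637 / (2 × 0.0273) = 3.31 Myr.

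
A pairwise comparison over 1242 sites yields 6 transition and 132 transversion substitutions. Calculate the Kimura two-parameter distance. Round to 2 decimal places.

P = 6/1242 ≈ 0.004831 and Q = 132/1242 ≈ 0.10628.
Under the Kimura two-parameter model, d = −½ ln(1 − 2P − Q) − ¼ ln(1 − 2Q).
1 − 2P − Q = 0.884058, giving −½ ln(0.884058) = 0.061616.
1 − 2Q = 0.78744, giving −¼ ln(0.78744) = 0.059742.
d = 0.061616 + 0.059742 = 0.121358.

0.12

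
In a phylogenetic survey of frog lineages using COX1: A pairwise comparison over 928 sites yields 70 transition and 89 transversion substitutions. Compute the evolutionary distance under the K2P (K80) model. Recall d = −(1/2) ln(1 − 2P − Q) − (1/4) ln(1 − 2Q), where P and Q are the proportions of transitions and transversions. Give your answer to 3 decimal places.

P = 70/928 ≈ 0.075431 and Q = 89/928 ≈ 0.095905.
Under the Kimura two-parameter model, d = −½ ln(1 − 2P − Q) − ¼ ln(1 − 2Q).
1 − 2P − Q = 0.753233, giving −½ ln(0.753233) = 0.141690.
1 − 2Q = 0.80819, giving −¼ ln(0.80819) = 0.053240.
d = 0.141690 + 0.053240 = 0.194930.

0.195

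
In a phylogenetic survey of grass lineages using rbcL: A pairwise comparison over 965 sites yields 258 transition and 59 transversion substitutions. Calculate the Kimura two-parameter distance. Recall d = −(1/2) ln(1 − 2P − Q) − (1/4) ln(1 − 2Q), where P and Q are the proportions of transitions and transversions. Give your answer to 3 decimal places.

0.486

P = 258/965 ≈ 0.267358 and Q = 59/965 ≈ 0.06114.
Under the Kimura two-parameter model, d = −½ ln(1 − 2P − Q) − ¼ ln(1 − 2Q).
1 − 2P − Q = 0.404144, giving −½ ln(0.404144) = 0.452992.
1 − 2Q = 0.87772, giving −¼ ln(0.87772) = 0.032607.
d = 0.452992 + 0.032607 = 0.485599.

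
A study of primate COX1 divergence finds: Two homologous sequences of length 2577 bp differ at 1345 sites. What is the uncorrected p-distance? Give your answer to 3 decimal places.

0.522

p = 1345/2577 = 0.521924… ≈ 0.522 (to 3 d.p.).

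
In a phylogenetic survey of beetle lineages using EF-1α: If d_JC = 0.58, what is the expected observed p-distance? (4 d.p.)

p = (3/4)(1 − e^(−4d/3)) = 0.75 × (1 − e^(-0.773333)) = 0.75 × (1 − 0.461472) = 0.403896.

0.4039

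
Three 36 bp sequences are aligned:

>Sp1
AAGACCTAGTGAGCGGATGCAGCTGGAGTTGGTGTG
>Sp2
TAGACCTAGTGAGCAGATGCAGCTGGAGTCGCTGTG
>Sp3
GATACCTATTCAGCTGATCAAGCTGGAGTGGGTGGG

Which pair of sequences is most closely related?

Sp1 and Sp2

Sp1–Sp2: 4/36 differ, p = 0.111, d = 0.120.
Sp1–Sp3: 9/36 differ, p = 0.250, d = 0.304.
Sp2–Sp3: 10/36 differ, p = 0.278, d = 0.347.
The smallest distance is between Sp1 and Sp2.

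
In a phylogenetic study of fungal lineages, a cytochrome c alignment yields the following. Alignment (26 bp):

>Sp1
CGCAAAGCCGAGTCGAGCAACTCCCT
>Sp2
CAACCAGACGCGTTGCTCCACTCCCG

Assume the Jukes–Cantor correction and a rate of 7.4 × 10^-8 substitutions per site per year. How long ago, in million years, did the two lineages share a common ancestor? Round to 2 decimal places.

4.21

The sequences differ at 11 of 26 sites, so p = 11/26 ≈ 0.423077.
d = −(3/4) ln(1 − 4p/3) = −0.75 ln(1 − 0.564103) = −0.75 ln(0.435897)
  = −0.75 × (-0.830349) = 0.622762 substitutions/site.
Under a molecular clock d = 2μt, so t = d/(2μ) = 0.622762 / (2 × 7.4 × 10^-8) = 4.21 million years.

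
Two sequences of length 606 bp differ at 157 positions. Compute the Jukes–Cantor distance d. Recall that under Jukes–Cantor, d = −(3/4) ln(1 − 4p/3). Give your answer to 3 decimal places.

0.318

p = 157/606 ≈ 0.259076.
d = −(3/4) ln(1 − 4p/3) = −0.75 ln(1 − 0.345435) = −0.75 ln(0.654565)
  = −0.75 × (-0.423784) = 0.317838 substitutions/site.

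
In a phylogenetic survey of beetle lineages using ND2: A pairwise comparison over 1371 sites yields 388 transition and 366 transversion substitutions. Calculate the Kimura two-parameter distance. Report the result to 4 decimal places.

P = 388/1371 ≈ 0.283005 and Q = 366/1371 ≈ 0.266958.
Under the Kimura two-parameter model, d = −½ ln(1 − 2P − Q) − ¼ ln(1 − 2Q).
1 − 2P − Q = 0.167032, giving −½ ln(0.167032) = 0.894785.
1 − 2Q = 0.466084, giving −¼ ln(0.466084) = 0.190847.
d = 0.894785 + 0.190847 = 1.085632.

1.0856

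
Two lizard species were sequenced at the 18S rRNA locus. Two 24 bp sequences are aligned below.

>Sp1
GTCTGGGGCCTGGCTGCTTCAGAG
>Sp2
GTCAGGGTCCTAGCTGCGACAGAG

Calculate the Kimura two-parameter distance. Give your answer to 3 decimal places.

Of 24 sites, 1 differences are transitions and 4 are transversions, so P = 1/24 ≈ 0.041667 and Q = 4/24 ≈ 0.166667.
Under the Kimura two-parameter model, d = −½ ln(1 − 2P − Q) − ¼ ln(1 − 2Q).
1 − 2P − Q = 0.749999, giving −½ ln(0.749999) = 0.143842.
1 − 2Q = 0.666666, giving −¼ ln(0.666666) = 0.101367.
d = 0.143842 + 0.101367 = 0.245209.

0.245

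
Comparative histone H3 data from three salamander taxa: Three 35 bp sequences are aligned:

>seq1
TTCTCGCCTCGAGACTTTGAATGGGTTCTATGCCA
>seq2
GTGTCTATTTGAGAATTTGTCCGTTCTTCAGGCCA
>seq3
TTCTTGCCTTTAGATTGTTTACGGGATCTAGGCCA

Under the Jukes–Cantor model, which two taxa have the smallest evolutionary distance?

seq1 and seq3

seq1–seq2: 16/35 differ, p = 0.457, d = 0.705.
seq1–seq3: 10/35 differ, p = 0.286, d = 0.360.
seq2–seq3: 16/35 differ, p = 0.457, d = 0.705.
The smallest distance is between seq1 and seq3.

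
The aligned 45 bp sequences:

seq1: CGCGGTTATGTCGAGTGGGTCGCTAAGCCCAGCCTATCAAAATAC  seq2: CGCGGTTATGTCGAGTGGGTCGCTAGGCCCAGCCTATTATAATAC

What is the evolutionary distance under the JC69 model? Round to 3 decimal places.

0.070

The sequences differ at 3 of 45 sites (26, 38, 40), so p = 3/45 ≈ 0.066667.
d = −(3/4) ln(1 − 4p/3) = −0.75 ln(1 − 0.088889) = −0.75 ln(0.911111)
  = −0.75 × (-0.093091) = 0.069818 substitutions/site.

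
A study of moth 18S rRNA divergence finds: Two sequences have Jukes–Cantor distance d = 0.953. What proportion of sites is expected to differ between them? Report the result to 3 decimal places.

0.540

p = (3/4)(1 − e^(−4d/3)) = 0.75 × (1 − e^(-1.270667)) = 0.75 × (1 − 0.280644) = 0.539517.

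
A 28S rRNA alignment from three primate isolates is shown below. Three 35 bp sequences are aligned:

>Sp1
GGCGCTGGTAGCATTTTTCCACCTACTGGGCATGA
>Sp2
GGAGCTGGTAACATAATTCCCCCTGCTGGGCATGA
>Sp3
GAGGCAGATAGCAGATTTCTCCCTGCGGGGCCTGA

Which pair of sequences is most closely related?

Sp1–Sp2: 6/35 differ, p = 0.171, d = 0.195.
Sp1–Sp3: 11/35 differ, p = 0.314, d = 0.407.
Sp2–Sp3: 10/35 differ, p = 0.286, d = 0.360.
The smallest distance is between Sp1 and Sp2.

Sp1 and Sp2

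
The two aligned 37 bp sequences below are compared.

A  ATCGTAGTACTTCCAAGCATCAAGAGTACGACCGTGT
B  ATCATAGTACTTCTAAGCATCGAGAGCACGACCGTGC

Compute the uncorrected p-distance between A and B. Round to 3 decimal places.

The sequences differ at 5 of 37 positions (sites 4, 14, 22, 27, 37).
p = 5/37 = 0.135135… ≈ 0.135 (to 3 d.p.).

0.135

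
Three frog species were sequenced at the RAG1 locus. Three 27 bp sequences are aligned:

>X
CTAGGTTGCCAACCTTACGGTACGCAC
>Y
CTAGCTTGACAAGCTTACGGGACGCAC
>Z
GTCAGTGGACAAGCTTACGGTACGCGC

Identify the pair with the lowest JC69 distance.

X and Y

X–Y: 4/27 differ, p = 0.148, d = 0.165.
X–Z: 7/27 differ, p = 0.259, d = 0.318.
Y–Z: 7/27 differ, p = 0.259, d = 0.318.
The smallest distance is between X and Y.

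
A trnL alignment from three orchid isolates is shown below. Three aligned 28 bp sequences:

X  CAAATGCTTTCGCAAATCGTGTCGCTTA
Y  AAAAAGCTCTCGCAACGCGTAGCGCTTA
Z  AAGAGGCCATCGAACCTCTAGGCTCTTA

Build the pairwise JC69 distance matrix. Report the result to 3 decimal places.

d(X,Y) = 0.304, d(X,Z) = 0.635, d(Y,Z) = 0.556

X–Y: 7/28 sites differ → p = 0.25, d = −0.75 ln(1 − 0.333333) = 0.304098 ≈ 0.304.
X–Z: 12/28 sites differ → p ≈ 0.428571, d = −0.75 ln(1 − 0.571428) = 0.635472 ≈ 0.635.
Y–Z: 11/28 sites differ → p ≈ 0.392857, d = −0.75 ln(1 − 0.523809) = 0.556452 ≈ 0.556.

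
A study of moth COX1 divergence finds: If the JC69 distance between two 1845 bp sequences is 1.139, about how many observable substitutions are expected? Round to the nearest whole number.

1081

Invert JC69: p = (3/4)(1 − e^(−4d/3)) = 0.75 × (1 − e^(-1.518667)) = 0.75 × (1 − 0.219004) = 0.585747.
Expected differing sites = pL ≈ 0.585747 × 1845 = 1080.703215 ≈ 1081.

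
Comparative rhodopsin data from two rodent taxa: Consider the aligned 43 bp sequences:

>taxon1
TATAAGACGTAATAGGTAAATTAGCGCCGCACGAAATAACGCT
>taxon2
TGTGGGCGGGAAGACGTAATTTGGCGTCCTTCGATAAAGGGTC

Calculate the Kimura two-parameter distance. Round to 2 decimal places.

0.74

Of 43 sites, 9 differences are transitions and 11 are transversions, so P = 9/43 ≈ 0.209302 and Q = 11/43 ≈ 0.255814.
Under the Kimura two-parameter model, d = −½ ln(1 − 2P − Q) − ¼ ln(1 − 2Q).
1 − 2P − Q = 0.325582, giving −½ ln(0.325582) = 0.561070.
1 − 2Q = 0.488372, giving −¼ ln(0.488372) = 0.179169.
d = 0.561070 + 0.179169 = 0.740239.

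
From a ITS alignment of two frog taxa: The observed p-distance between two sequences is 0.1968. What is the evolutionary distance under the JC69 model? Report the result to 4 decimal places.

0.2283

d = −(3/4) ln(1 − 4p/3) = −0.75 ln(1 − 0.2624) = −0.75 ln(0.7376)
  = −0.75 × (-0.304354) = 0.228266 substitutions/site.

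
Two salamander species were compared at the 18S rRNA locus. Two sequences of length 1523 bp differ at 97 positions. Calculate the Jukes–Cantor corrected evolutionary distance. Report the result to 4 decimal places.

0.0666

p = 97/1523 ≈ 0.06369.
d = −(3/4) ln(1 − 4p/3) = −0.75 ln(1 − 0.08492) = −0.75 ln(0.91508)
  = −0.75 × (-0.088744) = 0.066558 substitutions/site.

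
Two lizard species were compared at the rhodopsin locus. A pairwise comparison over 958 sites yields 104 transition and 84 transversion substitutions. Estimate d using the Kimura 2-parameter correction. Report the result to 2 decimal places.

0.23

P = 104/958 ≈ 0.108559 and Q = 84/958 ≈ 0.087683.
Under the Kimura two-parameter model, d = −½ ln(1 − 2P − Q) − ¼ ln(1 − 2Q).
1 − 2P − Q = 0.695199, giving −½ ln(0.695199) = 0.181779.
1 − 2Q = 0.824634, giving −¼ ln(0.824634) = 0.048204.
d = 0.181779 + 0.048204 = 0.229983.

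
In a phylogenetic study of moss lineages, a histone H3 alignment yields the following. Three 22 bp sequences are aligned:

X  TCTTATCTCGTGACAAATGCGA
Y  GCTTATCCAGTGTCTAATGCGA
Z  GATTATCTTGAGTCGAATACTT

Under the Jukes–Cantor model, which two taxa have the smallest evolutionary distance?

X and Y

X–Y: 5/22 differ, p = 0.227, d = 0.271.
X–Z: 9/22 differ, p = 0.409, d = 0.591.
Y–Z: 8/22 differ, p = 0.364, d = 0.497.
The smallest distance is between X and Y.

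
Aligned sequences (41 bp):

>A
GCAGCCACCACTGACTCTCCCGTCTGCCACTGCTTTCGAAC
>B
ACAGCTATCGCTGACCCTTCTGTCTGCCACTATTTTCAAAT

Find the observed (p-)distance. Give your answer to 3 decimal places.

The sequences differ at 11 of 41 positions.
p = 11/41 = 0.268292… ≈ 0.268 (to 3 d.p.).

0.268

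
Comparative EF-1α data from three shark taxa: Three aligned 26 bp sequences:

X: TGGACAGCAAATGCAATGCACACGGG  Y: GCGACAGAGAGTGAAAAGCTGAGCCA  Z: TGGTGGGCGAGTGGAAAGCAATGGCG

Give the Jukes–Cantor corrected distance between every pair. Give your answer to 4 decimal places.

d(X,Y) = 0.8240, d(X,Z) = 0.6228, d(Y,Z) = 0.7166

X–Y: 13/26 sites differ → p = 0.5, d = −0.75 ln(1 − 0.666667) = 0.823960 ≈ 0.8240.
X–Z: 11/26 sites differ → p ≈ 0.423077, d = −0.75 ln(1 − 0.564103) = 0.622762 ≈ 0.6228.
Y–Z: 12/26 sites differ → p ≈ 0.461538, d = −0.75 ln(1 − 0.615384) = 0.716632 ≈ 0.7166.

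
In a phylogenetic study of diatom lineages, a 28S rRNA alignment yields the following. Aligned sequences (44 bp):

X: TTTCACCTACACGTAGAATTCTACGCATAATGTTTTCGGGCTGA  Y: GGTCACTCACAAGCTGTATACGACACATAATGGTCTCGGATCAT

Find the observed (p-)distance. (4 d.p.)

The sequences differ at 18 of 44 positions.
p = 18/44 = 0.409090… ≈ 0.4091 (to 4 d.p.).

0.4091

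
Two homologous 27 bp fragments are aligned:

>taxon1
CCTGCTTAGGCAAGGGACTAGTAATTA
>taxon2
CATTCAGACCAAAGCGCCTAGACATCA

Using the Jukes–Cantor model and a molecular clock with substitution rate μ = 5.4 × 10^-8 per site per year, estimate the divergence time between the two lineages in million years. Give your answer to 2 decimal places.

The sequences differ at 12 of 27 sites, so p = 12/27 ≈ 0.444444.
d = −(3/4) ln(1 − 4p/3) = −0.75 ln(1 − 0.592592) = −0.75 ln(0.407408)
  = −0.75 × (-0.897940) = 0.673455 substitutions/site.
Under a molecular clock d = 2μt, so t = d/(2μ) = 0.673455 / (2 × 5.4 × 10^-8) = 6.24 million years.

6.24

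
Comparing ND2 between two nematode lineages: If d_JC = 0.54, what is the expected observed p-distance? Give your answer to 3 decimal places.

p = (3/4)(1 − e^(−4d/3)) = 0.75 × (1 − e^(-0.72)) = 0.75 × (1 − 0.486752) = 0.384936.

0.385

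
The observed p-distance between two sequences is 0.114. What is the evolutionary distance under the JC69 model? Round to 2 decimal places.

0.12

d = −(3/4) ln(1 − 4p/3) = −0.75 ln(1 − 0.152) = −0.75 ln(0.848)
  = −0.75 × (-0.164875) = 0.123656 substitutions/site.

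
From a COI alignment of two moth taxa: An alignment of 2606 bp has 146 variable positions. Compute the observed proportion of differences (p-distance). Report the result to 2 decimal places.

0.06

p = 146/2606 = 0.056024… ≈ 0.06 (to 2 d.p.).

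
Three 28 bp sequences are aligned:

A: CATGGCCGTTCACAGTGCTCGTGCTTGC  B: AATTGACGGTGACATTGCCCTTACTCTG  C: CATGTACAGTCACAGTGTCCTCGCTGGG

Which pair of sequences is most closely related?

A–B: 12/28 differ, p = 0.429, d = 0.635.
A–C: 10/28 differ, p = 0.357, d = 0.485.
B–C: 11/28 differ, p = 0.393, d = 0.556.
The smallest distance is between A and C.

A and C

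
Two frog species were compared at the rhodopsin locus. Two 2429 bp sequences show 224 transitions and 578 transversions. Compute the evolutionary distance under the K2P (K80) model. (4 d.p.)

0.4360

P = 224/2429 ≈ 0.092219 and Q = 578/2429 ≈ 0.237958.
Under the Kimura two-parameter model, d = −½ ln(1 − 2P − Q) − ¼ ln(1 − 2Q).
1 − 2P − Q = 0.577604, giving −½ ln(0.577604) = 0.274433.
1 − 2Q = 0.524084, giving −¼ ln(0.524084) = 0.161526.
d = 0.274433 + 0.161526 = 0.435959.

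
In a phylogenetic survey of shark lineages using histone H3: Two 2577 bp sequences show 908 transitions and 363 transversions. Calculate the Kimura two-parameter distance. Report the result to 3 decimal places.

P = 908/2577 ≈ 0.352348 and Q = 363/2577 ≈ 0.140861.
Under the Kimura two-parameter model, d = −½ ln(1 − 2P − Q) − ¼ ln(1 − 2Q).
1 − 2P − Q = 0.154443, giving −½ ln(0.154443) = 0.933965.
1 − 2Q = 0.718278, giving −¼ ln(0.718278) = 0.082725.
d = 0.933965 + 0.082725 = 1.016690.

1.017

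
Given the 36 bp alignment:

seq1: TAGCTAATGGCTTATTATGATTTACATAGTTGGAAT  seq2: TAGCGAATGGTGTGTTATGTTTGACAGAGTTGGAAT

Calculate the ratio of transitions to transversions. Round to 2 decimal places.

0.40

Transitions are A↔G and C↔T; transversions are all other mismatches.
Transitions: 2. Transversions: 5.
R = 2/5 = 0.40.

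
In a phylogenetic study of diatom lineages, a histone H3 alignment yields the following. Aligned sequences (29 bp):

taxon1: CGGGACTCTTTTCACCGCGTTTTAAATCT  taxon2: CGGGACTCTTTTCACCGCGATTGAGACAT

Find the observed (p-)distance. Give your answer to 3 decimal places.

0.172

The sequences differ at 5 of 29 positions (sites 20, 23, 25, 27, 28).
p = 5/29 = 0.172413… ≈ 0.172 (to 3 d.p.).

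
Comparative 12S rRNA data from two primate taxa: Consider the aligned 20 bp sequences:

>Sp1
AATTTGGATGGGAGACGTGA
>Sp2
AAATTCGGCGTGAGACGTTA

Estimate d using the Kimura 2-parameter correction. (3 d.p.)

Of 20 sites, 2 differences are transitions and 4 are transversions, so P = 2/20 = 0.1 and Q = 4/20 = 0.2.
Under the Kimura two-parameter model, d = −½ ln(1 − 2P − Q) − ¼ ln(1 − 2Q).
1 − 2P − Q = 0.6, giving −½ ln(0.6) = 0.255413.
1 − 2Q = 0.6, giving −¼ ln(0.6) = 0.127706.
d = 0.255413 + 0.127706 = 0.383119.

0.383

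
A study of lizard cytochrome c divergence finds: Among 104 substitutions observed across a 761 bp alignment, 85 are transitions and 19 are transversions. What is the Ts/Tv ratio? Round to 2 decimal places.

4.47

R = 85/19 = 4.473684… ≈ 4.47 (to 2 d.p.).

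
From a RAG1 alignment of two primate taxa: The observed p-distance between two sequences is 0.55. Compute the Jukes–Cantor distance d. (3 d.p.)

0.991

d = −(3/4) ln(1 − 4p/3) = −0.75 ln(1 − 0.733333) = −0.75 ln(0.266667)
  = −0.75 × (-1.321755) = 0.991316 substitutions/site.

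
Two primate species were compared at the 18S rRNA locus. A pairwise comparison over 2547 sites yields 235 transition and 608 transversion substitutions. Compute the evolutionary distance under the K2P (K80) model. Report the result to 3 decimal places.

0.437

P = 235/2547 ≈ 0.092265 and Q = 608/2547 ≈ 0.238712.
Under the Kimura two-parameter model, d = −½ ln(1 − 2P − Q) − ¼ ln(1 − 2Q).
1 − 2P − Q = 0.576758, giving −½ ln(0.576758) = 0.275166.
1 − 2Q = 0.522576, giving −¼ ln(0.522576) = 0.162246.
d = 0.275166 + 0.162246 = 0.437412.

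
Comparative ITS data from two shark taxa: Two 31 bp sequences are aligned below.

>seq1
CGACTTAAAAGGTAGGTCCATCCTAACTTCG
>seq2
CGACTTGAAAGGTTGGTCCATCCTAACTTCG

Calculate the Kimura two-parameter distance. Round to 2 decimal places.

Of 31 sites, 1 differences are transitions and 1 are transversions, so P = 1/31 ≈ 0.032258 and Q = 1/31 ≈ 0.032258.
Under the Kimura two-parameter model, d = −½ ln(1 − 2P − Q) − ¼ ln(1 − 2Q).
1 − 2P − Q = 0.903226, giving −½ ln(0.903226) = 0.050891.
1 − 2Q = 0.935484, giving −¼ ln(0.935484) = 0.016673.
d = 0.050891 + 0.016673 = 0.067564.

0.07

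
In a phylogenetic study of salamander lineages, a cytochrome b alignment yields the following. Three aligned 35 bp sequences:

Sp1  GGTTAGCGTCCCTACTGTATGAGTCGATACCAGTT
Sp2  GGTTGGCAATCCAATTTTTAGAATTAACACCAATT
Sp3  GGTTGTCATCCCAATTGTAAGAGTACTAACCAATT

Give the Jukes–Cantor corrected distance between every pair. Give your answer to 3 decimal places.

d(Sp1,Sp2) = 0.572, d(Sp1,Sp3) = 0.407, d(Sp2,Sp3) = 0.360

Sp1–Sp2: 14/35 sites differ → p = 0.4, d = −0.75 ln(1 − 0.533333) = 0.571605 ≈ 0.572.
Sp1–Sp3: 11/35 sites differ → p ≈ 0.314286, d = −0.75 ln(1 − 0.419048) = 0.407315 ≈ 0.407.
Sp2–Sp3: 10/35 sites differ → p ≈ 0.285714, d = −0.75 ln(1 − 0.380952) = 0.359679 ≈ 0.360.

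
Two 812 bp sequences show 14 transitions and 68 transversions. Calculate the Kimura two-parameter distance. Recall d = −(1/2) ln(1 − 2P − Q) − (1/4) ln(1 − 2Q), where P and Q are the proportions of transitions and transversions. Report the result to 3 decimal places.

0.109

P = 14/812 ≈ 0.017241 and Q = 68/812 ≈ 0.083744.
Under the Kimura two-parameter model, d = −½ ln(1 − 2P − Q) − ¼ ln(1 − 2Q).
1 − 2P − Q = 0.881774, giving −½ ln(0.881774) = 0.062910.
1 − 2Q = 0.832512, giving −¼ ln(0.832512) = 0.045827.
d = 0.062910 + 0.045827 = 0.108737.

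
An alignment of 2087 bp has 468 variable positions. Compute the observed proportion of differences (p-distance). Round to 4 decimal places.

p = 468/2087 = 0.224245… ≈ 0.2242 (to 4 d.p.).

0.2242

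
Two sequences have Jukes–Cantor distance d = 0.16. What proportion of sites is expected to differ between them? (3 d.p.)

p = (3/4)(1 − e^(−4d/3)) = 0.75 × (1 − e^(-0.213333)) = 0.75 × (1 − 0.807887) = 0.144085.

0.144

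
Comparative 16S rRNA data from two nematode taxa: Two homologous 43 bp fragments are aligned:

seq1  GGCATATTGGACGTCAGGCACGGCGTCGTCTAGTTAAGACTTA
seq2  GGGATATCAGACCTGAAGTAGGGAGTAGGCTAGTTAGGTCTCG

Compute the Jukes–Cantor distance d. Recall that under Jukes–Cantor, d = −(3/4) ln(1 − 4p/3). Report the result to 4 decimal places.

0.4693

The sequences differ at 15 of 43 sites, so p = 15/43 ≈ 0.348837.
d = −(3/4) ln(1 − 4p/3) = −0.75 ln(1 − 0.465116) = −0.75 ln(0.534884)
  = −0.75 × (-0.625705) = 0.469279 substitutions/site.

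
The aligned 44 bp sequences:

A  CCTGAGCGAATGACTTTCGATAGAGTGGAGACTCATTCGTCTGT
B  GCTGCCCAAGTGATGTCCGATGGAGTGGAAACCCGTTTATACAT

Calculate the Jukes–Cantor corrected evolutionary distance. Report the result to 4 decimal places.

0.5429

The sequences differ at 17 of 44 sites, so p = 17/44 ≈ 0.386364.
d = −(3/4) ln(1 − 4p/3) = −0.75 ln(1 − 0.515152) = −0.75 ln(0.484848)
  = −0.75 × (-0.723920) = 0.542940 substitutions/site.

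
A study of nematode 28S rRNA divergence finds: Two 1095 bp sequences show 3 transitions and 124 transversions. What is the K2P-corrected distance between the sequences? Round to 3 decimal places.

0.127

P = 3/1095 ≈ 0.00274 and Q = 124/1095 ≈ 0.113242.
Under the Kimura two-parameter model, d = −½ ln(1 − 2P − Q) − ¼ ln(1 − 2Q).
1 − 2P − Q = 0.881278, giving −½ ln(0.881278) = 0.063191.
1 − 2Q = 0.773516, giving −¼ ln(0.773516) = 0.064202.
d = 0.063191 + 0.064202 = 0.127393.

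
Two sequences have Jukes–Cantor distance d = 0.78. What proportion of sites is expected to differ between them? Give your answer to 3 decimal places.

0.485

p = (3/4)(1 − e^(−4d/3)) = 0.75 × (1 − e^(-1.04)) = 0.75 × (1 − 0.353455) = 0.484909.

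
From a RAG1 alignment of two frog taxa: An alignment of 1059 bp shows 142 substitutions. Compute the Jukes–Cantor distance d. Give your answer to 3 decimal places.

p = 142/1059 ≈ 0.134089.
d = −(3/4) ln(1 − 4p/3) = −0.75 ln(1 − 0.178785) = −0.75 ln(0.821215)
  = −0.75 × (-0.196970) = 0.147728 substitutions/site.

0.148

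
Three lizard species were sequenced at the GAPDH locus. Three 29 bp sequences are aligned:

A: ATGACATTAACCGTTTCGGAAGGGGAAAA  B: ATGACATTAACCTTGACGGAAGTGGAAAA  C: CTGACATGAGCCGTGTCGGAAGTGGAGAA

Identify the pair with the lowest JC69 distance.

A and B

A–B: 4/29 differ, p = 0.138, d = 0.152.
A–C: 6/29 differ, p = 0.207, d = 0.242.
B–C: 6/29 differ, p = 0.207, d = 0.242.
The smallest distance is between A and B.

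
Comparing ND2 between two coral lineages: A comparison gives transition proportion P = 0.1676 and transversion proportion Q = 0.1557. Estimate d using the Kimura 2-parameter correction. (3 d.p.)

0.431

Under the Kimura two-parameter model, d = −½ ln(1 − 2P − Q) − ¼ ln(1 − 2Q).
1 − 2P − Q = 0.5091, giving −½ ln(0.5091) = 0.337555.
1 − 2Q = 0.6886, giving −¼ ln(0.6886) = 0.093274.
d = 0.337555 + 0.093274 = 0.430829.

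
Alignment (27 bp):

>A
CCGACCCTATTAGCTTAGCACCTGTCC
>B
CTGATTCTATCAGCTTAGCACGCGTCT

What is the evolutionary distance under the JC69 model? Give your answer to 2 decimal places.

The sequences differ at 7 of 27 sites (2, 5, 6, 11, 22, 23, 27), so p = 7/27 ≈ 0.259259.
d = −(3/4) ln(1 − 4p/3) = −0.75 ln(1 − 0.345679) = −0.75 ln(0.654321)
  = −0.75 × (-0.424157) = 0.318118 substitutions/site.

0.32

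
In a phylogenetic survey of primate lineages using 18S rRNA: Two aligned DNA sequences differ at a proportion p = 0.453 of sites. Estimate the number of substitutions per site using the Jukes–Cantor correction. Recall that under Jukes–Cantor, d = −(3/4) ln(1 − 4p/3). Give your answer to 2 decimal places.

0.69

d = −(3/4) ln(1 − 4p/3) = −0.75 ln(1 − 0.604) = −0.75 ln(0.396)
  = −0.75 × (-0.926341) = 0.694756 substitutions/site.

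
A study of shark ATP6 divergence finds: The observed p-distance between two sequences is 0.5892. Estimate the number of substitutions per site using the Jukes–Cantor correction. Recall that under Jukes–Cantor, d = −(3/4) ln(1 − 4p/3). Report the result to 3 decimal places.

1.155

d = −(3/4) ln(1 − 4p/3) = −0.75 ln(1 − 0.7856) = −0.75 ln(0.2144)
  = −0.75 × (-1.539912) = 1.154934 substitutions/site.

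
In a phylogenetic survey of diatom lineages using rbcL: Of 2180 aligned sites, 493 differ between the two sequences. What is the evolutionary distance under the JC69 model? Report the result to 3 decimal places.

0.269

p = 493/2180 ≈ 0.226147.
d = −(3/4) ln(1 − 4p/3) = −0.75 ln(1 − 0.301529) = −0.75 ln(0.698471)
  = −0.75 × (-0.358862) = 0.269147 substitutions/site.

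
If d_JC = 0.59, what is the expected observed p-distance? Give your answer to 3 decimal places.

0.408

p = (3/4)(1 − e^(−4d/3)) = 0.75 × (1 − e^(-0.786667)) = 0.75 × (1 − 0.455360) = 0.408480.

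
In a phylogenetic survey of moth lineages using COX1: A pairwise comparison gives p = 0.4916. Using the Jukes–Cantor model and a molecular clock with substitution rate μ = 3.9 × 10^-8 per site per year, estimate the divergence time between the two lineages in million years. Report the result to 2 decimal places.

d = −(3/4) ln(1 − 4p/3) = −0.75 ln(1 − 0.655467) = −0.75 ln(0.344533)
  = −0.75 × (-1.065565) = 0.799174 substitutions/site.
Under a molecular clock d = 2μt, so t = d/(2μ) = 0.799174 / (2 × 3.9 × 10^-8) = 10.25 million years.

10.25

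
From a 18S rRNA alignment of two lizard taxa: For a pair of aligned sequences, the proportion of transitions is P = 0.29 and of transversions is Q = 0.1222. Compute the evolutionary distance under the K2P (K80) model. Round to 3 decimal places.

0.676

Under the Kimura two-parameter model, d = −½ ln(1 − 2P − Q) − ¼ ln(1 − 2Q).
1 − 2P − Q = 0.2978, giving −½ ln(0.2978) = 0.605667.
1 − 2Q = 0.7556, giving −¼ ln(0.7556) = 0.070061.
d = 0.605667 + 0.070061 = 0.675728.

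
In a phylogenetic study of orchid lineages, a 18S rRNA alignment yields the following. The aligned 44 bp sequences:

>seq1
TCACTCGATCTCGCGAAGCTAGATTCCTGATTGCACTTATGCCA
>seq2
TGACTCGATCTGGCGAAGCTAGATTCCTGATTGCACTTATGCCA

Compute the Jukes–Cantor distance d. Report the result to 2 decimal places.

0.05

The sequences differ at 2 of 44 sites (2, 12), so p = 2/44 ≈ 0.045455.
d = −(3/4) ln(1 − 4p/3) = −0.75 ln(1 − 0.060607) = −0.75 ln(0.939393)
  = −0.75 × (-0.062521) = 0.046891 substitutions/site.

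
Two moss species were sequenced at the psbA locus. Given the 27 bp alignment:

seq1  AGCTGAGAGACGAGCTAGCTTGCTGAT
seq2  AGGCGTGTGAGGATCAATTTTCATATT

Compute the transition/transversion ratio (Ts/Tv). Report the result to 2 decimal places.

0.30

Transitions are A↔G and C↔T; transversions are all other mismatches.
Transitions: 3. Transversions: 10.
R = 3/10 = 0.30.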